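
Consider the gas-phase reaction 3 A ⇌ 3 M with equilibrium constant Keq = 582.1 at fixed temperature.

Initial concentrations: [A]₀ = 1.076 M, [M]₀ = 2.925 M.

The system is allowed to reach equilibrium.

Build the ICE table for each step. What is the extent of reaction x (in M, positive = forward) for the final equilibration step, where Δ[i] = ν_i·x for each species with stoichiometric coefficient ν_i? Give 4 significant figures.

x = 0.216 M

Q₀ = 20.09 vs Keq = 582.1 ⇒ Q<K, forward
Step 1:
                   A          M
  Initial      1.076      2.925
  Change     -0.6481     0.6481
  Equil       0.4279      3.573
  solve Keq expr → x = 0.216; check Q = 582.1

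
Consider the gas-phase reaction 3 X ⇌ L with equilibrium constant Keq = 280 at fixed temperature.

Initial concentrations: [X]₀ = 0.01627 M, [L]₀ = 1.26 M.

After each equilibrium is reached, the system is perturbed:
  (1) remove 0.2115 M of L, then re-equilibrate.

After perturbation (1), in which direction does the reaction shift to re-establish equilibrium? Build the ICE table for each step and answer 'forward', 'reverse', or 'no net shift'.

Q₀ = 2.9256e+05 vs Keq = 280 ⇒ Q>K, reverse
Step 1:
                  X         L
  Initial   0.01627      1.26
  Change     0.1467  -0.04889
  Equil      0.1629     1.211
  solve Keq expr → x = -0.04889; check Q = 280
Then remove 0.2115 M of L.
Step 2:
                  X         L
  Initial    0.1629    0.9996
  Change  -0.009929   0.00331
  Equil       0.153     1.003
  solve Keq expr → x = 0.00331; check Q = 280

Direction: forward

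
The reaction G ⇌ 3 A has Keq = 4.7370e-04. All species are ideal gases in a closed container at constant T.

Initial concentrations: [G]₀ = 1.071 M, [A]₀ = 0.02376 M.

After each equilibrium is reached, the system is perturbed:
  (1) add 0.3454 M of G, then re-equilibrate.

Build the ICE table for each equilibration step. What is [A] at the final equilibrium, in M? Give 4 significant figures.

[A]_eq = 0.08711 M

Q₀ = 1.2524e-05 vs Keq = 4.7370e-04 ⇒ Q<K, forward
Step 1:
                    G           A
  init          1.071     0.02376
  Δ          -0.01851     0.05553
  eq            1.052     0.07929
  solve Keq expr → x = 0.01851; check Q = 4.7370e-04
Then add 0.3454 M of G.
Step 2:
                    G           A
  init          1.398     0.07929
  Δ         -0.002604    0.007813
  eq            1.395     0.08711
  solve Keq expr → x = 0.002604; check Q = 4.7370e-04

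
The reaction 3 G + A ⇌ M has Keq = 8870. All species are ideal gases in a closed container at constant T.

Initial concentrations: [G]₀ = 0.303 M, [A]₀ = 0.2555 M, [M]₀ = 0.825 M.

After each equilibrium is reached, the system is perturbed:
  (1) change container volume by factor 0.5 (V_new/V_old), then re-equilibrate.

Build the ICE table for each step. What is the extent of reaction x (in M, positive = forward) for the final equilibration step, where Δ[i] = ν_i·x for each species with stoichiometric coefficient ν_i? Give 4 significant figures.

x = 0.02658 M

Q₀ = 116.1 vs Keq = 8870 ⇒ Q<K, forward
Step 1:
                   G          A          M
  init         0.303     0.2555      0.825
  Δ          -0.2207   -0.07358    0.07358
  eq         0.08227     0.1819     0.8986
  solve Keq expr → x = 0.07358; check Q = 8870
Then change container volume by factor 0.5 (V_new/V_old).
Step 2:
                   G          A          M
  init        0.1645     0.3638      1.797
  Δ         -0.07975   -0.02658    0.02658
  eq         0.08479     0.3373      1.824
  solve Keq expr → x = 0.02658; check Q = 8870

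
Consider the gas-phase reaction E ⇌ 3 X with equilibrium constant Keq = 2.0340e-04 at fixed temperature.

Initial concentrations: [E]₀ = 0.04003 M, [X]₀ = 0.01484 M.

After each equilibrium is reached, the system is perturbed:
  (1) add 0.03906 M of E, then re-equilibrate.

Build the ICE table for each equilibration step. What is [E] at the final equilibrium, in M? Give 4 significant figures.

[E]_eq = 0.07574 M

Q₀ = 8.1642e-05 vs Keq = 2.0340e-04 ⇒ Q<K, forward
Step 1:
                    E           X
  I           0.04003     0.01484
  C         -0.001665    0.004995
  E           0.03837     0.01983
  solve Keq expr → x = 0.001665; check Q = 2.0340e-04
Then add 0.03906 M of E.
Step 2:
                    E           X
  I           0.07743     0.01983
  C         -0.001683    0.005048
  E           0.07574     0.02488
  solve Keq expr → x = 0.001683; check Q = 2.0340e-04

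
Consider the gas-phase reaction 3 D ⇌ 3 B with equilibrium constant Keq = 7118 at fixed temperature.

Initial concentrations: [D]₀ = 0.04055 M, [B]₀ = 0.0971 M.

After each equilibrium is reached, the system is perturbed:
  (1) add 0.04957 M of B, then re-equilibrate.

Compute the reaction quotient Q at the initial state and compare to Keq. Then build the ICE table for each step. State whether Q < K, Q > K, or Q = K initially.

Q₀ = 13.73; Q < K (proceeds forward)

Q₀ = 13.73 vs Keq = 7118 ⇒ Q<K, forward
Step 1:
                  D         B
  init      0.04055    0.0971
  Δ        -0.03375   0.03375
  eq       0.006802    0.1308
  solve Keq expr → x = 0.01125; check Q = 7118
Then add 0.04957 M of B.
Step 2:
                  D         B
  init     0.006802    0.1804
  Δ         0.00245  -0.00245
  eq       0.009252     0.178
  solve Keq expr → x = -8.1652e-04; check Q = 7118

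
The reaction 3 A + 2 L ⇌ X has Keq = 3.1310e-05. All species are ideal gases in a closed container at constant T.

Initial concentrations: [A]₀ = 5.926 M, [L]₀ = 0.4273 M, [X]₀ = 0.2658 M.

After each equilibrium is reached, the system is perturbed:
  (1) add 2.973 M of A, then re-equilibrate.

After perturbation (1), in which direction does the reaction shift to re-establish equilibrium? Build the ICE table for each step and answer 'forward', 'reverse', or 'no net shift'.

Q₀ = 0.006995 vs Keq = 3.1310e-05 ⇒ Q>K, reverse
Step 1:
                   A          L          X
  init         5.926     0.4273     0.2658
  Δ           0.7723     0.5149    -0.2574
  eq           6.698     0.9422   0.008353
  solve Keq expr → x = -0.2574; check Q = 3.1310e-05
Then add 2.973 M of A.
Step 2:
                   A          L          X
  init         9.671     0.9422   0.008353
  Δ          -0.0447    -0.0298     0.0149
  eq           9.627     0.9124    0.02325
  solve Keq expr → x = 0.0149; check Q = 3.1310e-05

Direction: forward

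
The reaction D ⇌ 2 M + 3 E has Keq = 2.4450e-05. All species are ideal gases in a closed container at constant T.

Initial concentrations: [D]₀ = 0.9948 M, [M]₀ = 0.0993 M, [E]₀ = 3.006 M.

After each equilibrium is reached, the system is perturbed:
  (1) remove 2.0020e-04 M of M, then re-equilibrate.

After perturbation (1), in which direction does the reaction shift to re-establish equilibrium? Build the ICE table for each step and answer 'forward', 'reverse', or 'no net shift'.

Q₀ = 0.2692 vs Keq = 2.4450e-05 ⇒ Q>K, reverse
Step 1:
                    D           M           E
  I            0.9948      0.0993       3.006
  C           0.04913    -0.09825     -0.1474
  E             1.044    0.001045       2.859
  solve Keq expr → x = -0.04913; check Q = 2.4450e-05
Then remove 2.0020e-04 M of M.
Step 2:
                    D           M           E
  I             1.044  8.4510e-04       2.859
  C       -9.9993e-05  1.9999e-04  2.9998e-04
  E             1.044    0.001045       2.859
  solve Keq expr → x = 9.9993e-05; check Q = 2.4450e-05

Direction: forward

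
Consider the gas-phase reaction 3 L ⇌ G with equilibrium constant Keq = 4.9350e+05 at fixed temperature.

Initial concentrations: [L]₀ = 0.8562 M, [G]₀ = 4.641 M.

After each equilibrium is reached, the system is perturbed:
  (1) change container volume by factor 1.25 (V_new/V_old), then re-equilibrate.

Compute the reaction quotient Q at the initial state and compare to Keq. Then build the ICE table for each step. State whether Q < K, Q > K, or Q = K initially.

Q₀ = 7.394; Q < K (proceeds forward)

Q₀ = 7.394 vs Keq = 4.9350e+05 ⇒ Q<K, forward
Step 1:
                   L          G
  init        0.8562      4.641
  Δ          -0.8347     0.2782
  eq         0.02152      4.919
  solve Keq expr → x = 0.2782; check Q = 4.9350e+05
Then change container volume by factor 1.25 (V_new/V_old).
Step 2:
                   L          G
  init       0.01722      3.935
  Δ          0.00276 -9.2001e-04
  eq         0.01998      3.934
  solve Keq expr → x = -9.2001e-04; check Q = 4.9350e+05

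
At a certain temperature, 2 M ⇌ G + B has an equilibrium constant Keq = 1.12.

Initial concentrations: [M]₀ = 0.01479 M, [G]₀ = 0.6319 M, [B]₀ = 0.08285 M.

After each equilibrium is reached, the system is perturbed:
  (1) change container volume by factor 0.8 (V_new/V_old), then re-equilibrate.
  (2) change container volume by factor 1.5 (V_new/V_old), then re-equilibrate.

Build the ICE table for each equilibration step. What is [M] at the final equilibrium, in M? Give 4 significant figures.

[M]_eq = 0.102 M

Q₀ = 239.3 vs Keq = 1.12 ⇒ Q>K, reverse
Step 1:
                  M         G         B
  init      0.01479    0.6319   0.08285
  Δ          0.1076  -0.05381  -0.05381
  eq         0.1224    0.5781   0.02904
  solve Keq expr → x = -0.05381; check Q = 1.12
Then change container volume by factor 0.8 (V_new/V_old).
Step 2:
                  M         G         B
  init        0.153    0.7226   0.03629
  Δ               0         0         0
  eq          0.153    0.7226   0.03629
  solve Keq expr → x = 0; check Q = 1.12
Then change container volume by factor 1.5 (V_new/V_old).
Step 3:
                  M         G         B
  init        0.102    0.4817    0.0242
  Δ               0         0         0
  eq          0.102    0.4817    0.0242
  solve Keq expr → x = 0; check Q = 1.12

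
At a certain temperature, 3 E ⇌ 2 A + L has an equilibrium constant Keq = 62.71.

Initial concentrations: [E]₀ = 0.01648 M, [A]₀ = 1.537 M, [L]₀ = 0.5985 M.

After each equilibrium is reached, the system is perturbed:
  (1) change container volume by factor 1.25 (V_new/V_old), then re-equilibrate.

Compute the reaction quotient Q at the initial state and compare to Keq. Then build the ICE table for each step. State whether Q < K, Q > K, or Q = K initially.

Q₀ = 3.1589e+05 vs Keq = 62.71 ⇒ Q>K, reverse
Step 1:
                    E           A           L
  init        0.01648       1.537      0.5985
  Δ            0.2345     -0.1564    -0.07818
  eq            0.251       1.381      0.5203
  solve Keq expr → x = -0.07818; check Q = 62.71
Then change container volume by factor 1.25 (V_new/V_old).
Step 2:
                    E           A           L
  init         0.2008       1.105      0.4163
  Δ                 0           0           0
  eq           0.2008       1.105      0.4163
  solve Keq expr → x = 0; check Q = 62.71

Q₀ = 3.1589e+05; Q > K (proceeds reverse)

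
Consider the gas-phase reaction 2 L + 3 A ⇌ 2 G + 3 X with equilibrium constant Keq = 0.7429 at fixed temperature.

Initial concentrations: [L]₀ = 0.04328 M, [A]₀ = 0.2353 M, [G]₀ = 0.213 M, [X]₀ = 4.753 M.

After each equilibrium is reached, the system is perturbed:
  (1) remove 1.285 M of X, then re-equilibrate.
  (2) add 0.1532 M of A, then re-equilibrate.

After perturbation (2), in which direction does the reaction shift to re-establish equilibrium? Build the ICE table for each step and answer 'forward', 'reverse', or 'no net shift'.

Direction: forward

Q₀ = 1.9963e+05 vs Keq = 0.7429 ⇒ Q>K, reverse
Step 1:
                    L           A           G           X
  Initial     0.04328      0.2353       0.213       4.753
  Change        0.204      0.3059      -0.204     -0.3059
  Equil        0.2472      0.5412    0.009048       4.447
  solve Keq expr → x = -0.102; check Q = 0.7429
Then remove 1.285 M of X.
Step 2:
                    L           A           G           X
  Initial      0.2472      0.5412    0.009048       3.162
  Change    -0.005336   -0.008004    0.005336    0.008004
  Equil        0.2419      0.5332     0.01438        3.17
  solve Keq expr → x = 0.002668; check Q = 0.7429
Then add 0.1532 M of A.
Step 3:
                    L           A           G           X
  Initial      0.2419      0.6864     0.01438        3.17
  Change    -0.005671   -0.008507    0.005671    0.008507
  Equil        0.2362      0.6779     0.02005       3.179
  solve Keq expr → x = 0.002836; check Q = 0.7429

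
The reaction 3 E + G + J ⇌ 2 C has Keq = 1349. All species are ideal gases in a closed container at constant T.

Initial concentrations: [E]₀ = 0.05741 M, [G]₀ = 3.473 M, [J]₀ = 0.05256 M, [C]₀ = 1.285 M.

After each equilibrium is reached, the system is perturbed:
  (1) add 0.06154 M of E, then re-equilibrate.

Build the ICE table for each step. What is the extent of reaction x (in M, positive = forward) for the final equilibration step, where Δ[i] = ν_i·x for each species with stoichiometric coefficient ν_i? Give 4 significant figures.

x = 0.01581 M

Q₀ = 4.7806e+04 vs Keq = 1349 ⇒ Q>K, reverse
Step 1:
                    E           G           J           C
  init        0.05741       3.473     0.05256       1.285
  Δ           0.09731     0.03244     0.03244    -0.06487
  eq           0.1547       3.505       0.085        1.22
  solve Keq expr → x = -0.03244; check Q = 1349
Then add 0.06154 M of E.
Step 2:
                    E           G           J           C
  init         0.2163       3.505       0.085        1.22
  Δ          -0.04744    -0.01581    -0.01581     0.03163
  eq           0.1688        3.49     0.06918       1.252
  solve Keq expr → x = 0.01581; check Q = 1349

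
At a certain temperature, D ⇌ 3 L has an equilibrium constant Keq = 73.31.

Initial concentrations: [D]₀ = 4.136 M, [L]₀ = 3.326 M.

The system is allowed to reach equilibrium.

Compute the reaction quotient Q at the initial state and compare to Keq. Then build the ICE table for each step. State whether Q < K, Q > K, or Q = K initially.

Q₀ = 8.896 vs Keq = 73.31 ⇒ Q<K, forward
Step 1:
                    D           L
  init          4.136       3.326
  Δ           -0.9452       2.836
  eq            3.191       6.162
  solve Keq expr → x = 0.9452; check Q = 73.31

Q₀ = 8.896; Q < K (proceeds forward)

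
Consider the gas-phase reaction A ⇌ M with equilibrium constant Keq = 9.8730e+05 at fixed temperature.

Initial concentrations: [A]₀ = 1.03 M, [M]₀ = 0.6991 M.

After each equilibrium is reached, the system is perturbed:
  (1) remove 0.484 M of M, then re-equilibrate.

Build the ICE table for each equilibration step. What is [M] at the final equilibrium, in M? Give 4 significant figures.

[M]_eq = 1.245 M

Q₀ = 0.6787 vs Keq = 9.8730e+05 ⇒ Q<K, forward
Step 1:
                   A          M
  init          1.03     0.6991
  Δ            -1.03       1.03
  eq      1.7513e-06      1.729
  solve Keq expr → x = 1.03; check Q = 9.8730e+05
Then remove 0.484 M of M.
Step 2:
                   A          M
  init    1.7513e-06      1.245
  Δ       -4.9023e-07 4.9023e-07
  eq      1.2611e-06      1.245
  solve Keq expr → x = 4.9023e-07; check Q = 9.8730e+05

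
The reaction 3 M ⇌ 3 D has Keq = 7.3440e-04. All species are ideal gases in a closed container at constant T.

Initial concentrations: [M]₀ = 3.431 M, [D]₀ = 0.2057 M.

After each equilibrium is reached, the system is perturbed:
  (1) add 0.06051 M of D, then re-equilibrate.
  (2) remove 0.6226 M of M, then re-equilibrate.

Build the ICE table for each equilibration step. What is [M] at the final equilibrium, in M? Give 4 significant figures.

[M]_eq = 2.82 M

Q₀ = 2.1550e-04 vs Keq = 7.3440e-04 ⇒ Q<K, forward
Step 1:
                  M         D
  I           3.431    0.2057
  C        -0.09526   0.09526
  E           3.336     0.301
  solve Keq expr → x = 0.03175; check Q = 7.3440e-04
Then add 0.06051 M of D.
Step 2:
                  M         D
  I           3.336    0.3615
  C          0.0555   -0.0555
  E           3.391     0.306
  solve Keq expr → x = -0.0185; check Q = 7.3440e-04
Then remove 0.6226 M of M.
Step 3:
                  M         D
  I           2.769     0.306
  C         0.05152  -0.05152
  E            2.82    0.2544
  solve Keq expr → x = -0.01717; check Q = 7.3440e-04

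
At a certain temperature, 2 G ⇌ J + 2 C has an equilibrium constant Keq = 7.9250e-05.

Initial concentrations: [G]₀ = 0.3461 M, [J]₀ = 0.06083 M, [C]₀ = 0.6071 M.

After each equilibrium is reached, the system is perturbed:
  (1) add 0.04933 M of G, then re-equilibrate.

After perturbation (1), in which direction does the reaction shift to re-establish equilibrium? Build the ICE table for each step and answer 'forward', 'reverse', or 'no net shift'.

Direction: forward

Q₀ = 0.1872 vs Keq = 7.9250e-05 ⇒ Q>K, reverse
Step 1:
                  G         J         C
  init       0.3461   0.06083    0.6071
  Δ          0.1215  -0.06076   -0.1215
  eq         0.4676 7.3492e-05    0.4856
  solve Keq expr → x = -0.06076; check Q = 7.9250e-05
Then add 0.04933 M of G.
Step 2:
                  G         J         C
  init       0.5169 7.3492e-05    0.4856
  Δ       -3.2600e-05 1.6300e-05 3.2600e-05
  eq         0.5169 8.9792e-05    0.4856
  solve Keq expr → x = 1.6300e-05; check Q = 7.9250e-05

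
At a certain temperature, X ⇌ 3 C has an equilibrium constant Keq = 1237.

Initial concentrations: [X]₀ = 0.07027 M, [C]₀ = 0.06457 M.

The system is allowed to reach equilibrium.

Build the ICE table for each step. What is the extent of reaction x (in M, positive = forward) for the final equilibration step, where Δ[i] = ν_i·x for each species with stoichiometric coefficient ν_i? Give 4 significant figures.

Q₀ = 0.003831 vs Keq = 1237 ⇒ Q<K, forward
Step 1:
                   X          C
  I          0.07027    0.06457
  C         -0.07025     0.2108
  E       1.6873e-05     0.2753
  solve Keq expr → x = 0.07025; check Q = 1237

x = 0.07025 M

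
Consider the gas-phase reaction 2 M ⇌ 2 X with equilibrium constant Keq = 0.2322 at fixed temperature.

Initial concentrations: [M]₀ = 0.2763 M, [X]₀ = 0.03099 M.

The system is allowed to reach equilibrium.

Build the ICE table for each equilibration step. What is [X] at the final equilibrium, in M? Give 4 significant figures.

Q₀ = 0.01258 vs Keq = 0.2322 ⇒ Q<K, forward
Step 1:
                  M         X
  Initial    0.2763   0.03099
  Change   -0.06893   0.06893
  Equil      0.2074   0.09992
  solve Keq expr → x = 0.03447; check Q = 0.2322

[X]_eq = 0.09992 M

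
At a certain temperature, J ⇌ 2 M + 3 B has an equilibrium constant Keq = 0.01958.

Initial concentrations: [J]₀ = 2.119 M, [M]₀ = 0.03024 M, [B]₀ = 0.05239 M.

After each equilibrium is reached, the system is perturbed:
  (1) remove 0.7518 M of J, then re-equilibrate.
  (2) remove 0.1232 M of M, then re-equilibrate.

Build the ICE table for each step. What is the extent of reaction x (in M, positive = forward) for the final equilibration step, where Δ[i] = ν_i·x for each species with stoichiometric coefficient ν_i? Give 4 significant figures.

Q₀ = 6.2055e-08 vs Keq = 0.01958 ⇒ Q<K, forward
Step 1:
                    J           M           B
  I             2.119     0.03024     0.05239
  C           -0.1871      0.3742      0.5614
  E             1.932      0.4045      0.6138
  solve Keq expr → x = 0.1871; check Q = 0.01958
Then remove 0.7518 M of J.
Step 2:
                    J           M           B
  I              1.18      0.4045      0.6138
  C           0.01854    -0.03708    -0.05562
  E             1.199      0.3674      0.5581
  solve Keq expr → x = -0.01854; check Q = 0.01958
Then remove 0.1232 M of M.
Step 3:
                    J           M           B
  I             1.199      0.2442      0.5581
  C          -0.02658     0.05316     0.07974
  E             1.172      0.2974      0.6379
  solve Keq expr → x = 0.02658; check Q = 0.01958

x = 0.02658 M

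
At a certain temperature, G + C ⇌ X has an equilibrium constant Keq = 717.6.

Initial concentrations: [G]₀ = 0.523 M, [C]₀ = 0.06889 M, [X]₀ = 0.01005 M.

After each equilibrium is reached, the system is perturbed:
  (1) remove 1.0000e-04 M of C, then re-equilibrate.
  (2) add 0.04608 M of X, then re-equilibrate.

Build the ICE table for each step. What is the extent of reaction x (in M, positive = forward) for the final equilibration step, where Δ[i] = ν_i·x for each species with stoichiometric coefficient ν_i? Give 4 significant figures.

x = -1.4075e-04 M

Q₀ = 0.2789 vs Keq = 717.6 ⇒ Q<K, forward
Step 1:
                   G          C          X
  Initial      0.523    0.06889    0.01005
  Change    -0.06865   -0.06865    0.06865
  Equil       0.4544 2.4138e-04     0.0787
  solve Keq expr → x = 0.06865; check Q = 717.6
Then remove 1.0000e-04 M of C.
Step 2:
                   G          C          X
  Initial     0.4544 1.4138e-04     0.0787
  Change  9.9642e-05 9.9642e-05 -9.9642e-05
  Equil       0.4545 2.4102e-04     0.0786
  solve Keq expr → x = -9.9642e-05; check Q = 717.6
Then add 0.04608 M of X.
Step 3:
                   G          C          X
  Initial     0.4545 2.4102e-04     0.1247
  Change  1.4075e-04 1.4075e-04 -1.4075e-04
  Equil       0.4546 3.8177e-04     0.1245
  solve Keq expr → x = -1.4075e-04; check Q = 717.6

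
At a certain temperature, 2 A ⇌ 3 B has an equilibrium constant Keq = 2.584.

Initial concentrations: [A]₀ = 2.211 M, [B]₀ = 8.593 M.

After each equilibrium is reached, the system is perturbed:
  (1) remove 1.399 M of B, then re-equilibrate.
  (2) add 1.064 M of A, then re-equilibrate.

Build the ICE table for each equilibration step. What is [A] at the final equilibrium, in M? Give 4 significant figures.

Q₀ = 129.8 vs Keq = 2.584 ⇒ Q>K, reverse
Step 1:
                    A           B
  I             2.211       8.593
  C             2.984      -4.477
  E             5.195       4.116
  solve Keq expr → x = -1.492; check Q = 2.584
Then remove 1.399 M of B.
Step 2:
                    A           B
  I             5.195       2.717
  C           -0.6856       1.028
  E              4.51       3.746
  solve Keq expr → x = 0.3428; check Q = 2.584
Then add 1.064 M of A.
Step 3:
                    A           B
  I             5.574       3.746
  C           -0.2812      0.4218
  E             5.293       4.168
  solve Keq expr → x = 0.1406; check Q = 2.584

[A]_eq = 5.293 M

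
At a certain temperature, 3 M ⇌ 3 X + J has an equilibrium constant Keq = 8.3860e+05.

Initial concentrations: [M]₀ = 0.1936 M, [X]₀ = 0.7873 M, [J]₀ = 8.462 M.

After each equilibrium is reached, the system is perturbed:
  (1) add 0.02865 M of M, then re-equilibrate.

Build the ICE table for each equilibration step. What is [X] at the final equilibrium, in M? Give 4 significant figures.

Q₀ = 569.1 vs Keq = 8.3860e+05 ⇒ Q<K, forward
Step 1:
                  M         X         J
  Initial    0.1936    0.7873     8.462
  Change    -0.1728    0.1728    0.0576
  Equil     0.02079    0.9601      8.52
  solve Keq expr → x = 0.0576; check Q = 8.3860e+05
Then add 0.02865 M of M.
Step 2:
                  M         X         J
  Initial   0.04944    0.9601      8.52
  Change   -0.02803   0.02803  0.009345
  Equil     0.02141    0.9881     8.529
  solve Keq expr → x = 0.009345; check Q = 8.3860e+05

[X]_eq = 0.9881 M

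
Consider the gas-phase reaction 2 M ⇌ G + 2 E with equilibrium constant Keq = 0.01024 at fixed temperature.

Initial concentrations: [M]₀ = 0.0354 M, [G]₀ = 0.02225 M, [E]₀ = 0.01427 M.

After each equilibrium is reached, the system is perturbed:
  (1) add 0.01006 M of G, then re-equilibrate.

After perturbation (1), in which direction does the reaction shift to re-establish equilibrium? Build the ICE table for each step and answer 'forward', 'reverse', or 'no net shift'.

Direction: reverse

Q₀ = 0.003616 vs Keq = 0.01024 ⇒ Q<K, forward
Step 1:
                    M           G           E
  init         0.0354     0.02225     0.01427
  Δ         -0.005154    0.002577    0.005154
  eq          0.03025     0.02483     0.01942
  solve Keq expr → x = 0.002577; check Q = 0.01024
Then add 0.01006 M of G.
Step 2:
                    M           G           E
  init        0.03025     0.03489     0.01942
  Δ          0.001821 -9.1032e-04   -0.001821
  eq          0.03207     0.03398      0.0176
  solve Keq expr → x = -9.1032e-04; check Q = 0.01024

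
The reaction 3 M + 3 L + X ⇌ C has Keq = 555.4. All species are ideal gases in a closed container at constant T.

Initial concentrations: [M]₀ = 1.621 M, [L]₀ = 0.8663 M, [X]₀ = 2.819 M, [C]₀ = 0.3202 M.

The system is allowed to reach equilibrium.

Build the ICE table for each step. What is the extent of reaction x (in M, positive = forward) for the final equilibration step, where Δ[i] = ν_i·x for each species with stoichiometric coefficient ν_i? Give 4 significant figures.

Q₀ = 0.04102 vs Keq = 555.4 ⇒ Q<K, forward
Step 1:
                   M          L          X          C
  Initial      1.621     0.8663      2.819     0.3202
  Change     -0.7783    -0.7783    -0.2594     0.2594
  Equil       0.8427    0.08799       2.56     0.5796
  solve Keq expr → x = 0.2594; check Q = 555.4

x = 0.2594 M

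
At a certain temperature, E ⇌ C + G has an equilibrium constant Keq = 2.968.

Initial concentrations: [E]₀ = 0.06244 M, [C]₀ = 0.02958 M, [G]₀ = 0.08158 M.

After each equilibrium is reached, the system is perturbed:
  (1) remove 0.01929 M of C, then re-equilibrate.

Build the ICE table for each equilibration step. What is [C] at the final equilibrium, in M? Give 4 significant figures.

Q₀ = 0.03865 vs Keq = 2.968 ⇒ Q<K, forward
Step 1:
                   E          C          G
  init       0.06244    0.02958    0.08158
  Δ          -0.0583     0.0583     0.0583
  eq        0.004142    0.08788     0.1399
  solve Keq expr → x = 0.0583; check Q = 2.968
Then remove 0.01929 M of C.
Step 2:
                   E          C          G
  init      0.004142    0.06859     0.1399
  Δ       -8.4922e-04 8.4922e-04 8.4922e-04
  eq        0.003292    0.06944     0.1407
  solve Keq expr → x = 8.4922e-04; check Q = 2.968

[C]_eq = 0.06944 M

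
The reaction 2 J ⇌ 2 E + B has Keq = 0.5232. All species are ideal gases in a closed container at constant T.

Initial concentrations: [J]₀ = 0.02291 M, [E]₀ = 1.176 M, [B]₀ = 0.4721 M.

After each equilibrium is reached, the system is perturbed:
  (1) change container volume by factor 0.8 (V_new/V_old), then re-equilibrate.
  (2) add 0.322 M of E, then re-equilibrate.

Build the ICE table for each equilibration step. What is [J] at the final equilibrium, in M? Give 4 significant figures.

Q₀ = 1244 vs Keq = 0.5232 ⇒ Q>K, reverse
Step 1:
                   J          E          B
  init       0.02291      1.176     0.4721
  Δ           0.4619    -0.4619    -0.2309
  eq          0.4848     0.7141     0.2412
  solve Keq expr → x = -0.2309; check Q = 0.5232
Then change container volume by factor 0.8 (V_new/V_old).
Step 2:
                   J          E          B
  init         0.606     0.8926     0.3014
  Δ          0.03098   -0.03098   -0.01549
  eq           0.637     0.8616     0.2859
  solve Keq expr → x = -0.01549; check Q = 0.5232
Then add 0.322 M of E.
Step 3:
                   J          E          B
  init         0.637      1.184     0.2859
  Δ           0.0962    -0.0962    -0.0481
  eq          0.7332      1.087     0.2378
  solve Keq expr → x = -0.0481; check Q = 0.5232

[J]_eq = 0.7332 M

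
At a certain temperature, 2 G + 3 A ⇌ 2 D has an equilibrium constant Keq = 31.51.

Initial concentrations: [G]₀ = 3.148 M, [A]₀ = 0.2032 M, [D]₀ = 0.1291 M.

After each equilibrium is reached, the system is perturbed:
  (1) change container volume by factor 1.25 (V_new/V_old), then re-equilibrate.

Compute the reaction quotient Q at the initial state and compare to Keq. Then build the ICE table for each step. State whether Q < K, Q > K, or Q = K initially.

Q₀ = 0.2005 vs Keq = 31.51 ⇒ Q<K, forward
Step 1:
                    G           A           D
  Initial       3.148      0.2032      0.1291
  Change      -0.0981     -0.1471      0.0981
  Equil          3.05     0.05605      0.2272
  solve Keq expr → x = 0.04905; check Q = 31.51
Then change container volume by factor 1.25 (V_new/V_old).
Step 2:
                    G           A           D
  Initial        2.44     0.04484      0.1818
  Change     0.006511    0.009767   -0.006511
  Equil         2.446     0.05461      0.1752
  solve Keq expr → x = -0.003256; check Q = 31.51

Q₀ = 0.2005; Q < K (proceeds forward)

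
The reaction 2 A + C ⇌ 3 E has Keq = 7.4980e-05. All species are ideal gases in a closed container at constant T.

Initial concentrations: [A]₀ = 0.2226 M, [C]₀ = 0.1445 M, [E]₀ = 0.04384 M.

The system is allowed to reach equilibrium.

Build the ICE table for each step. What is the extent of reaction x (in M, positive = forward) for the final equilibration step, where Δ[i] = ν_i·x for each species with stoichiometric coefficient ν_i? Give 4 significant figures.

x = -0.01164 M

Q₀ = 0.01177 vs Keq = 7.4980e-05 ⇒ Q>K, reverse
Step 1:
                   A          C          E
  init        0.2226     0.1445    0.04384
  Δ          0.02329    0.01164   -0.03493
  eq          0.2459     0.1561   0.008912
  solve Keq expr → x = -0.01164; check Q = 7.4980e-05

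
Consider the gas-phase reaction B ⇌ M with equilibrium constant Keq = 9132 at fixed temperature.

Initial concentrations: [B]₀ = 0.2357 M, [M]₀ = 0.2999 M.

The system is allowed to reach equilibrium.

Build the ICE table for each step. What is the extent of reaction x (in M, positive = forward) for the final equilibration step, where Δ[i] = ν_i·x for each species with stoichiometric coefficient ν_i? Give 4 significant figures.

Q₀ = 1.272 vs Keq = 9132 ⇒ Q<K, forward
Step 1:
                   B          M
  Initial     0.2357     0.2999
  Change     -0.2356     0.2356
  Equil   5.8644e-05     0.5355
  solve Keq expr → x = 0.2356; check Q = 9132

x = 0.2356 M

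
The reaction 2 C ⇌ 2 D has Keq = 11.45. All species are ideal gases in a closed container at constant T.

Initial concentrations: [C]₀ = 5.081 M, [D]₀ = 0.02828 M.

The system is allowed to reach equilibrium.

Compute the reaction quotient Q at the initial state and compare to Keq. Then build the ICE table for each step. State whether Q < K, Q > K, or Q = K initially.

Q₀ = 3.0979e-05; Q < K (proceeds forward)

Q₀ = 3.0979e-05 vs Keq = 11.45 ⇒ Q<K, forward
Step 1:
                  C         D
  I           5.081   0.02828
  C          -3.916     3.916
  E           1.165     3.944
  solve Keq expr → x = 1.958; check Q = 11.45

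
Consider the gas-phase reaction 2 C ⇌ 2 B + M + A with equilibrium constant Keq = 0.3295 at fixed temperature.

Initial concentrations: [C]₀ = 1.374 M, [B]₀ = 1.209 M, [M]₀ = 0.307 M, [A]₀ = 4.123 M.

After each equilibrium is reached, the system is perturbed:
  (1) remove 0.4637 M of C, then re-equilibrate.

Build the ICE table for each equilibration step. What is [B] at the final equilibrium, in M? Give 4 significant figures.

[B]_eq = 0.8999 M

Q₀ = 0.98 vs Keq = 0.3295 ⇒ Q>K, reverse
Step 1:
                    C           B           M           A
  I             1.374       1.209       0.307       4.123
  C            0.2065     -0.2065     -0.1033     -0.1033
  E             1.581       1.002      0.2037        4.02
  solve Keq expr → x = -0.1033; check Q = 0.3295
Then remove 0.4637 M of C.
Step 2:
                    C           B           M           A
  I             1.117       1.002      0.2037        4.02
  C            0.1026     -0.1026    -0.05129    -0.05129
  E             1.219      0.8999      0.1525       3.968
  solve Keq expr → x = -0.05129; check Q = 0.3295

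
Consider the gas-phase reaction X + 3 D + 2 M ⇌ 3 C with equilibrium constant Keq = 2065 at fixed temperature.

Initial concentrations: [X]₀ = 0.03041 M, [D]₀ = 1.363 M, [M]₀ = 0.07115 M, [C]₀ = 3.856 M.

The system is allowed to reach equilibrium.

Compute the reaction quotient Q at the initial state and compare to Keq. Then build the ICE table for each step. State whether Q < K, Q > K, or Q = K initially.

Q₀ = 1.4708e+05; Q > K (proceeds reverse)

Q₀ = 1.4708e+05 vs Keq = 2065 ⇒ Q>K, reverse
Step 1:
                   X          D          M          C
  I          0.03041      1.363    0.07115      3.856
  C          0.07828     0.2349     0.1566    -0.2349
  E           0.1087      1.598     0.2277      3.621
  solve Keq expr → x = -0.07828; check Q = 2065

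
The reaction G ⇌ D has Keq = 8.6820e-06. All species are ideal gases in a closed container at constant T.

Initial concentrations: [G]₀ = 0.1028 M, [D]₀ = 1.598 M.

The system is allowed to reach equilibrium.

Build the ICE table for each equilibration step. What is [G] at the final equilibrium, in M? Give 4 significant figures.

[G]_eq = 1.701 M

Q₀ = 15.54 vs Keq = 8.6820e-06 ⇒ Q>K, reverse
Step 1:
                   G          D
  I           0.1028      1.598
  C            1.598     -1.598
  E            1.701 1.4766e-05
  solve Keq expr → x = -1.598; check Q = 8.6820e-06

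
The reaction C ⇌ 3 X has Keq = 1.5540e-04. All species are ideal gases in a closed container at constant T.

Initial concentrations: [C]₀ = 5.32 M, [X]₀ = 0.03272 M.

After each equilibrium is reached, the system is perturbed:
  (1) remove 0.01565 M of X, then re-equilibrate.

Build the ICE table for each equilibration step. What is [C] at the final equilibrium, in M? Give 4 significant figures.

[C]_eq = 5.294 M

Q₀ = 6.5846e-06 vs Keq = 1.5540e-04 ⇒ Q<K, forward
Step 1:
                  C         X
  init         5.32   0.03272
  Δ        -0.02034   0.06101
  eq            5.3   0.09373
  solve Keq expr → x = 0.02034; check Q = 1.5540e-04
Then remove 0.01565 M of X.
Step 2:
                  C         X
  init          5.3   0.07808
  Δ       -0.005206   0.01562
  eq          5.294    0.0937
  solve Keq expr → x = 0.005206; check Q = 1.5540e-04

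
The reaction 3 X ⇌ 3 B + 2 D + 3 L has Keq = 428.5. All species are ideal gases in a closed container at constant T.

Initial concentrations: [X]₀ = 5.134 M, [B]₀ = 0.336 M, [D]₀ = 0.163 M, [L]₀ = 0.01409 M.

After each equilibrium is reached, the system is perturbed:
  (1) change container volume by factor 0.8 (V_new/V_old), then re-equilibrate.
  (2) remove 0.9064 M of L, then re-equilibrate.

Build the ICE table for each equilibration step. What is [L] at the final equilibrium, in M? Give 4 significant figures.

[L]_eq = 2.737 M

Q₀ = 2.0833e-11 vs Keq = 428.5 ⇒ Q<K, forward
Step 1:
                  X         B         D         L
  init        5.134     0.336     0.163   0.01409
  Δ          -2.966     2.966     1.977     2.966
  eq          2.168     3.302      2.14      2.98
  solve Keq expr → x = 0.9887; check Q = 428.5
Then change container volume by factor 0.8 (V_new/V_old).
Step 2:
                  X         B         D         L
  init         2.71     4.128     2.675     3.725
  Δ          0.3522   -0.3522   -0.2348   -0.3522
  eq          3.062     3.775     2.441     3.373
  solve Keq expr → x = -0.1174; check Q = 428.5
Then remove 0.9064 M of L.
Step 3:
                  X         B         D         L
  init        3.062     3.775     2.441     2.467
  Δ         -0.2702    0.2702    0.1802    0.2702
  eq          2.792     4.046     2.621     2.737
  solve Keq expr → x = 0.09008; check Q = 428.5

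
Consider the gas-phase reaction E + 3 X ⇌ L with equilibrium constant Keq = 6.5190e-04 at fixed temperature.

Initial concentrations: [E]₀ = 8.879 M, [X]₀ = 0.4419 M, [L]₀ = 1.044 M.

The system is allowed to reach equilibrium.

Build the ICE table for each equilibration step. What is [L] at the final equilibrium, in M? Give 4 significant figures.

Q₀ = 1.363 vs Keq = 6.5190e-04 ⇒ Q>K, reverse
Step 1:
                   E          X          L
  init         8.879     0.4419      1.044
  Δ           0.8657      2.597    -0.8657
  eq           9.745      3.039     0.1783
  solve Keq expr → x = -0.8657; check Q = 6.5190e-04

[L]_eq = 0.1783 M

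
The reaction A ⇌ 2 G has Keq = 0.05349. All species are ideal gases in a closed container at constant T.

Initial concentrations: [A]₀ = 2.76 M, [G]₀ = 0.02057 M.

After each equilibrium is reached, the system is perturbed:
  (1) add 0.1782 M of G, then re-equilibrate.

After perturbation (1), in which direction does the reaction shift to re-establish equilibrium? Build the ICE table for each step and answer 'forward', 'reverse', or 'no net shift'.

Q₀ = 1.5331e-04 vs Keq = 0.05349 ⇒ Q<K, forward
Step 1:
                   A          G
  Initial       2.76    0.02057
  Change     -0.1756     0.3512
  Equil        2.584     0.3718
  solve Keq expr → x = 0.1756; check Q = 0.05349
Then add 0.1782 M of G.
Step 2:
                   A          G
  Initial      2.584       0.55
  Change     0.08603    -0.1721
  Equil         2.67     0.3779
  solve Keq expr → x = -0.08603; check Q = 0.05349

Direction: reverse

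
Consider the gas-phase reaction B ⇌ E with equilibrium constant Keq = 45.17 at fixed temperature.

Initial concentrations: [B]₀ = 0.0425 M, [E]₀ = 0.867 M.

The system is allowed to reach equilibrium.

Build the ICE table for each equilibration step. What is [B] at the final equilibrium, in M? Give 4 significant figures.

[B]_eq = 0.0197 M

Q₀ = 20.4 vs Keq = 45.17 ⇒ Q<K, forward
Step 1:
                    B           E
  I            0.0425       0.867
  C           -0.0228      0.0228
  E            0.0197      0.8898
  solve Keq expr → x = 0.0228; check Q = 45.17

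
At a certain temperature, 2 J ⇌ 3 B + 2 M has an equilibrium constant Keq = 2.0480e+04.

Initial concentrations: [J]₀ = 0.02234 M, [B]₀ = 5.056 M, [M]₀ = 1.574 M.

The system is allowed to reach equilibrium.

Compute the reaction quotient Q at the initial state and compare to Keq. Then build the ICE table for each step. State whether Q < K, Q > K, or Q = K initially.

Q₀ = 6.4160e+05 vs Keq = 2.0480e+04 ⇒ Q>K, reverse
Step 1:
                    J           B           M
  Initial     0.02234       5.056       1.574
  Change      0.09076     -0.1361    -0.09076
  Equil        0.1131        4.92       1.483
  solve Keq expr → x = -0.04538; check Q = 2.0480e+04

Q₀ = 6.4160e+05; Q > K (proceeds reverse)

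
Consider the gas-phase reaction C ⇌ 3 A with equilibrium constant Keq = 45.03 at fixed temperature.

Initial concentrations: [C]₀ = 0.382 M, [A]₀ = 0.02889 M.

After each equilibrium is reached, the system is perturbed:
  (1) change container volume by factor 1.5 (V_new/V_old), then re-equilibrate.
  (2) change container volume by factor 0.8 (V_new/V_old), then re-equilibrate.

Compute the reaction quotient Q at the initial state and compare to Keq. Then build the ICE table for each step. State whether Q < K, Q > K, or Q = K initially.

Q₀ = 6.3122e-05 vs Keq = 45.03 ⇒ Q<K, forward
Step 1:
                   C          A
  Initial      0.382    0.02889
  Change     -0.3533       1.06
  Equil      0.02867      1.089
  solve Keq expr → x = 0.3533; check Q = 45.03
Then change container volume by factor 1.5 (V_new/V_old).
Step 2:
                   C          A
  Initial    0.01911     0.7259
  Change    -0.00957    0.02871
  Equil     0.009543     0.7546
  solve Keq expr → x = 0.00957; check Q = 45.03
Then change container volume by factor 0.8 (V_new/V_old).
Step 3:
                   C          A
  Initial    0.01193     0.9433
  Change    0.005713   -0.01714
  Equil      0.01764     0.9261
  solve Keq expr → x = -0.005713; check Q = 45.03

Q₀ = 6.3122e-05; Q < K (proceeds forward)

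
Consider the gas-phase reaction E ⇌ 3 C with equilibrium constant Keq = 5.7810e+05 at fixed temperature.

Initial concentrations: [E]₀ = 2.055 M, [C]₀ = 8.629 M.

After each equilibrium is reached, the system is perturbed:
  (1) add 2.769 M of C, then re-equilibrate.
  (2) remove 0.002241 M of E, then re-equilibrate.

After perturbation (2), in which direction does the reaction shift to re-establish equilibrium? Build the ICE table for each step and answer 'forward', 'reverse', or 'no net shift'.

Direction: reverse

Q₀ = 312.7 vs Keq = 5.7810e+05 ⇒ Q<K, forward
Step 1:
                   E          C
  I            2.055      8.629
  C           -2.049      6.148
  E         0.005582      14.78
  solve Keq expr → x = 2.049; check Q = 5.7810e+05
Then add 2.769 M of C.
Step 2:
                   E          C
  I         0.005582      17.55
  C         0.003745   -0.01123
  E         0.009326      17.54
  solve Keq expr → x = -0.003745; check Q = 5.7810e+05
Then remove 0.002241 M of E.
Step 3:
                   E          C
  I         0.007085      17.54
  C          0.00223  -0.006691
  E         0.009316      17.53
  solve Keq expr → x = -0.00223; check Q = 5.7810e+05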